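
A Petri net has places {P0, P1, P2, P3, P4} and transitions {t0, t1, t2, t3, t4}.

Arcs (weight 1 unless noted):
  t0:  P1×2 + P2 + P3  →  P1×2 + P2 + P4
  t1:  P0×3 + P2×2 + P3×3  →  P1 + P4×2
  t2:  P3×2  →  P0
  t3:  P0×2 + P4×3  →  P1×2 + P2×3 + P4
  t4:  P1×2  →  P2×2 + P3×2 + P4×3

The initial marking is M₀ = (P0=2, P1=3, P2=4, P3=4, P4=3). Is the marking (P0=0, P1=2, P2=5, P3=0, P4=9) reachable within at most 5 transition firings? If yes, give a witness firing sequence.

depth 0: 1 marking
depth 1: 5 markings reached so far
depth 2: 13 markings reached so far
depth 3: 25 markings reached so far
depth 4: 39 markings reached so far
depth 5: 53 markings reached so far
target is not among the 53 markings reachable within 5 steps

NO — not reachable within 5 firings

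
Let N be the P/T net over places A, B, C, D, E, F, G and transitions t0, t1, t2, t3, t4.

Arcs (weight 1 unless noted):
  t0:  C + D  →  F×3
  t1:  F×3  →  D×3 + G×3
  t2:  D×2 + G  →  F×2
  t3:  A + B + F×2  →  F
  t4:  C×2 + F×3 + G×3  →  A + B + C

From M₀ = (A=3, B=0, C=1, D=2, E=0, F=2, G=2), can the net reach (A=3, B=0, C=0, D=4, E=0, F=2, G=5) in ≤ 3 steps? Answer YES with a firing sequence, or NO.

YES — reachable via ⟨t0, t1⟩ (2 firings)

step 1: fire t0:  (A=3, B=0, C=1, D=2, E=0, F=2, G=2) → (A=3, B=0, C=0, D=1, E=0, F=5, G=2)
step 2: fire t1:  (A=3, B=0, C=0, D=1, E=0, F=5, G=2) → (A=3, B=0, C=0, D=4, E=0, F=2, G=5)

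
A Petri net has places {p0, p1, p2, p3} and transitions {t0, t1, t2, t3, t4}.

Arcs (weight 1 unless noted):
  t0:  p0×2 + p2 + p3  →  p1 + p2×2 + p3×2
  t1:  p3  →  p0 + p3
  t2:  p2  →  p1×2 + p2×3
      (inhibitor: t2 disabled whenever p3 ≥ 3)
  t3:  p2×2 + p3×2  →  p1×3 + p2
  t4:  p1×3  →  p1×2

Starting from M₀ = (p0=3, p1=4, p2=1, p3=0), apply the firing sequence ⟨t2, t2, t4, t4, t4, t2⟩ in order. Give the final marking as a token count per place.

(p0=3, p1=7, p2=7, p3=0)

step 1: fire t2:  (p0=3, p1=4, p2=1, p3=0) → (p0=3, p1=6, p2=3, p3=0)
step 2: fire t2:  (p0=3, p1=6, p2=3, p3=0) → (p0=3, p1=8, p2=5, p3=0)
step 3: fire t4:  (p0=3, p1=8, p2=5, p3=0) → (p0=3, p1=7, p2=5, p3=0)
step 4: fire t4:  (p0=3, p1=7, p2=5, p3=0) → (p0=3, p1=6, p2=5, p3=0)
step 5: fire t4:  (p0=3, p1=6, p2=5, p3=0) → (p0=3, p1=5, p2=5, p3=0)
step 6: fire t2:  (p0=3, p1=5, p2=5, p3=0) → (p0=3, p1=7, p2=7, p3=0)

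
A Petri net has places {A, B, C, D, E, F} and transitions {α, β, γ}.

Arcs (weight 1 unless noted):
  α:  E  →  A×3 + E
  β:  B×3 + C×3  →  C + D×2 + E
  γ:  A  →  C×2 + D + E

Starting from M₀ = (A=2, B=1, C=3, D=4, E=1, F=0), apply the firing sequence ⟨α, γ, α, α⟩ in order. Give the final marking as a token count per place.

step 1: fire α:  (A=2, B=1, C=3, D=4, E=1, F=0) → (A=5, B=1, C=3, D=4, E=1, F=0)
step 2: fire γ:  (A=5, B=1, C=3, D=4, E=1, F=0) → (A=4, B=1, C=5, D=5, E=2, F=0)
step 3: fire α:  (A=4, B=1, C=5, D=5, E=2, F=0) → (A=7, B=1, C=5, D=5, E=2, F=0)
step 4: fire α:  (A=7, B=1, C=5, D=5, E=2, F=0) → (A=10, B=1, C=5, D=5, E=2, F=0)

(A=10, B=1, C=5, D=5, E=2, F=0)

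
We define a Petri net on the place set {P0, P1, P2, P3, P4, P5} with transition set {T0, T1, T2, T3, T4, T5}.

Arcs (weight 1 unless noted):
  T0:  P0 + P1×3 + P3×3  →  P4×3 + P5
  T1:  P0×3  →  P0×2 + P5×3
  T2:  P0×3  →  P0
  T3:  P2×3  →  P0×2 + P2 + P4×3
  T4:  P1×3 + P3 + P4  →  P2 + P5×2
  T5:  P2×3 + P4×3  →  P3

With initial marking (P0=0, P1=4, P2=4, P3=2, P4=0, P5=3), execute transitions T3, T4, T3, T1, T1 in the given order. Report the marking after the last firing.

(P0=2, P1=1, P2=1, P3=1, P4=5, P5=11)

step 1: fire T3:  (P0=0, P1=4, P2=4, P3=2, P4=0, P5=3) → (P0=2, P1=4, P2=2, P3=2, P4=3, P5=3)
step 2: fire T4:  (P0=2, P1=4, P2=2, P3=2, P4=3, P5=3) → (P0=2, P1=1, P2=3, P3=1, P4=2, P5=5)
step 3: fire T3:  (P0=2, P1=1, P2=3, P3=1, P4=2, P5=5) → (P0=4, P1=1, P2=1, P3=1, P4=5, P5=5)
step 4: fire T1:  (P0=4, P1=1, P2=1, P3=1, P4=5, P5=5) → (P0=3, P1=1, P2=1, P3=1, P4=5, P5=8)
step 5: fire T1:  (P0=3, P1=1, P2=1, P3=1, P4=5, P5=8) → (P0=2, P1=1, P2=1, P3=1, P4=5, P5=11)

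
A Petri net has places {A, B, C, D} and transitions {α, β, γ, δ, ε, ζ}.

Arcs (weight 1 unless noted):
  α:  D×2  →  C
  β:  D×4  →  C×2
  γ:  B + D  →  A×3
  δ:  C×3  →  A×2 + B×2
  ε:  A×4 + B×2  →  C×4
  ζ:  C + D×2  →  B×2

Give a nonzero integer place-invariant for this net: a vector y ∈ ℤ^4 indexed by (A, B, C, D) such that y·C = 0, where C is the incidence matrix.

Incidence matrix C (rows=places, cols=transitions):
        α    β    γ    δ    ε    ζ
    A   0    0    3    2   -4    0
    B   0    0   -1    2   -2    2
    C   1    2    0   -3    4   -1
    D  -2   -4   -1    0    0   -2

Candidate y = [1, 2, 2, 1]; check y·C column-wise:
  col α: 1·0 + 2·0 + 2·1 + 1·-2 = 0
  col β: 1·0 + 2·0 + 2·2 + 1·-4 = 0
  col γ: 1·3 + 2·-1 + 2·0 + 1·-1 = 0
  col δ: 1·2 + 2·2 + 2·-3 + 1·0 = 0
  col ε: 1·-4 + 2·-2 + 2·4 + 1·0 = 0
  col ζ: 1·0 + 2·2 + 2·-1 + 1·-2 = 0

y = (A:1, B:2, C:2, D:1)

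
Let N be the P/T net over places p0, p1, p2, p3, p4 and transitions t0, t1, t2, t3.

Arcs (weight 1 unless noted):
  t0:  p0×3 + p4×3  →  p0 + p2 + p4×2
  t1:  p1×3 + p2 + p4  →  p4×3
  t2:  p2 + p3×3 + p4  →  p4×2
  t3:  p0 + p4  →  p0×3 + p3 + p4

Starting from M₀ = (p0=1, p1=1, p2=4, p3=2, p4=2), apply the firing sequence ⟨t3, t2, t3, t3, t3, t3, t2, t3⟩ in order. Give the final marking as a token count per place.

step 1: fire t3:  (p0=1, p1=1, p2=4, p3=2, p4=2) → (p0=3, p1=1, p2=4, p3=3, p4=2)
step 2: fire t2:  (p0=3, p1=1, p2=4, p3=3, p4=2) → (p0=3, p1=1, p2=3, p3=0, p4=3)
step 3: fire t3:  (p0=3, p1=1, p2=3, p3=0, p4=3) → (p0=5, p1=1, p2=3, p3=1, p4=3)
step 4: fire t3:  (p0=5, p1=1, p2=3, p3=1, p4=3) → (p0=7, p1=1, p2=3, p3=2, p4=3)
step 5: fire t3:  (p0=7, p1=1, p2=3, p3=2, p4=3) → (p0=9, p1=1, p2=3, p3=3, p4=3)
step 6: fire t3:  (p0=9, p1=1, p2=3, p3=3, p4=3) → (p0=11, p1=1, p2=3, p3=4, p4=3)
step 7: fire t2:  (p0=11, p1=1, p2=3, p3=4, p4=3) → (p0=11, p1=1, p2=2, p3=1, p4=4)
step 8: fire t3:  (p0=11, p1=1, p2=2, p3=1, p4=4) → (p0=13, p1=1, p2=2, p3=2, p4=4)

(p0=13, p1=1, p2=2, p3=2, p4=4)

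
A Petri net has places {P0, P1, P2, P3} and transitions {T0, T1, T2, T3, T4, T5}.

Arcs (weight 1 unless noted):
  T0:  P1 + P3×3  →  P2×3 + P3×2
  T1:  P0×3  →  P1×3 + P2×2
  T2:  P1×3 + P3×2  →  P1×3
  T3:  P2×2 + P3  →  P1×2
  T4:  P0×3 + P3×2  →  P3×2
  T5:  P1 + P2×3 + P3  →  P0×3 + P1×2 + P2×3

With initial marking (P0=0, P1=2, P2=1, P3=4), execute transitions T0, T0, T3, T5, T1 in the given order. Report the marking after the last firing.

(P0=0, P1=6, P2=7, P3=0)

step 1: fire T0:  (P0=0, P1=2, P2=1, P3=4) → (P0=0, P1=1, P2=4, P3=3)
step 2: fire T0:  (P0=0, P1=1, P2=4, P3=3) → (P0=0, P1=0, P2=7, P3=2)
step 3: fire T3:  (P0=0, P1=0, P2=7, P3=2) → (P0=0, P1=2, P2=5, P3=1)
step 4: fire T5:  (P0=0, P1=2, P2=5, P3=1) → (P0=3, P1=3, P2=5, P3=0)
step 5: fire T1:  (P0=3, P1=3, P2=5, P3=0) → (P0=0, P1=6, P2=7, P3=0)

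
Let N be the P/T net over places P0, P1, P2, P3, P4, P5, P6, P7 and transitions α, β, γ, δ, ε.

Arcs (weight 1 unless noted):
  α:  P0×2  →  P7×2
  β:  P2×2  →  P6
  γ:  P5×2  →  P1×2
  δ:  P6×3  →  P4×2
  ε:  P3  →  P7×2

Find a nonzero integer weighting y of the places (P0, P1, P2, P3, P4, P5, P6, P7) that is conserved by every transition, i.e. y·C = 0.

y = (P0:0, P1:1, P2:0, P3:0, P4:0, P5:1, P6:0, P7:0)

Incidence matrix C (rows=places, cols=transitions):
        α    β    γ    δ    ε
   P0  -2    0    0    0    0
   P1   0    0    2    0    0
   P2   0   -2    0    0    0
   P3   0    0    0    0   -1
   P4   0    0    0    2    0
   P5   0    0   -2    0    0
   P6   0    1    0   -3    0
   P7   2    0    0    0    2

Candidate y = [0, 1, 0, 0, 0, 1, 0, 0]; check y·C column-wise:
  col α: 0·-2 + 1·0 + 1·0 + 0·2 = 0
  col β: 1·0 + 0·-2 + 1·0 + 0·1 = 0
  col γ: 1·2 + 1·-2 = 0
  col δ: 1·0 + 0·2 + 1·0 + 0·-3 = 0
  col ε: 1·0 + 0·-1 + 1·0 + 0·2 = 0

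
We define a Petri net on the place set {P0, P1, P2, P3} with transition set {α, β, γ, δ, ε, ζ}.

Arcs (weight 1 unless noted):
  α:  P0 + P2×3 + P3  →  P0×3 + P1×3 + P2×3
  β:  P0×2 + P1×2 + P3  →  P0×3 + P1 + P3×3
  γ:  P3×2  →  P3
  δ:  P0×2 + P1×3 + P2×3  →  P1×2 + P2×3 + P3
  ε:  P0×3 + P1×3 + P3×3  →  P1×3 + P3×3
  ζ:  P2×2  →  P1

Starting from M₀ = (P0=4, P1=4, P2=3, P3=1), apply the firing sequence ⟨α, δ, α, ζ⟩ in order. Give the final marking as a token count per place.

(P0=6, P1=10, P2=1, P3=0)

step 1: fire α:  (P0=4, P1=4, P2=3, P3=1) → (P0=6, P1=7, P2=3, P3=0)
step 2: fire δ:  (P0=6, P1=7, P2=3, P3=0) → (P0=4, P1=6, P2=3, P3=1)
step 3: fire α:  (P0=4, P1=6, P2=3, P3=1) → (P0=6, P1=9, P2=3, P3=0)
step 4: fire ζ:  (P0=6, P1=9, P2=3, P3=0) → (P0=6, P1=10, P2=1, P3=0)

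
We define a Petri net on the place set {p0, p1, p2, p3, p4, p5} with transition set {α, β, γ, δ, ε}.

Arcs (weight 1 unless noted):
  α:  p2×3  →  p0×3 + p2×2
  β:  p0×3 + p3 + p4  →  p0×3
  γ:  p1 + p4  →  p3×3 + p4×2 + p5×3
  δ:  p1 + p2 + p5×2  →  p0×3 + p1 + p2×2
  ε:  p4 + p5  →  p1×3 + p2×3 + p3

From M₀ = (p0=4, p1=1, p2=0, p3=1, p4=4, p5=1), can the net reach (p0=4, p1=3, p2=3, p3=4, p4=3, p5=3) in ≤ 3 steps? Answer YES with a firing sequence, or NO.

step 1: fire β:  (p0=4, p1=1, p2=0, p3=1, p4=4, p5=1) → (p0=4, p1=1, p2=0, p3=0, p4=3, p5=1)
step 2: fire γ:  (p0=4, p1=1, p2=0, p3=0, p4=3, p5=1) → (p0=4, p1=0, p2=0, p3=3, p4=4, p5=4)
step 3: fire ε:  (p0=4, p1=0, p2=0, p3=3, p4=4, p5=4) → (p0=4, p1=3, p2=3, p3=4, p4=3, p5=3)

YES — reachable via ⟨β, γ, ε⟩ (3 firings)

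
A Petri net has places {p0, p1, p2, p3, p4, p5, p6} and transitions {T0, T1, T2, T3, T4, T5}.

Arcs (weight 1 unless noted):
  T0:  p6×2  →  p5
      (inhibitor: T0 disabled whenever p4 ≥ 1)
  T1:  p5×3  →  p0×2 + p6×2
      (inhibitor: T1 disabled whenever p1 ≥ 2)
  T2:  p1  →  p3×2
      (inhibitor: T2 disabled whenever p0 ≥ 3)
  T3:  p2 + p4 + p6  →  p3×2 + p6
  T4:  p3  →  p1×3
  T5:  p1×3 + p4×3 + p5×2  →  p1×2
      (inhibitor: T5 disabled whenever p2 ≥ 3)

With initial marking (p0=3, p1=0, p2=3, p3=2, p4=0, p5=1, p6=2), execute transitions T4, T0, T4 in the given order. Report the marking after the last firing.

(p0=3, p1=6, p2=3, p3=0, p4=0, p5=2, p6=0)

step 1: fire T4:  (p0=3, p1=0, p2=3, p3=2, p4=0, p5=1, p6=2) → (p0=3, p1=3, p2=3, p3=1, p4=0, p5=1, p6=2)
step 2: fire T0:  (p0=3, p1=3, p2=3, p3=1, p4=0, p5=1, p6=2) → (p0=3, p1=3, p2=3, p3=1, p4=0, p5=2, p6=0)
step 3: fire T4:  (p0=3, p1=3, p2=3, p3=1, p4=0, p5=2, p6=0) → (p0=3, p1=6, p2=3, p3=0, p4=0, p5=2, p6=0)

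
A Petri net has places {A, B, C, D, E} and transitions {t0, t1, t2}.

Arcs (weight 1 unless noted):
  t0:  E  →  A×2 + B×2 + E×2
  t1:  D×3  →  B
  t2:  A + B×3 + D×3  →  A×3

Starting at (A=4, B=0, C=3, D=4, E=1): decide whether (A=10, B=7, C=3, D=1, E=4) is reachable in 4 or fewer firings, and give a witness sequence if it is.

step 1: fire t0:  (A=4, B=0, C=3, D=4, E=1) → (A=6, B=2, C=3, D=4, E=2)
step 2: fire t0:  (A=6, B=2, C=3, D=4, E=2) → (A=8, B=4, C=3, D=4, E=3)
step 3: fire t0:  (A=8, B=4, C=3, D=4, E=3) → (A=10, B=6, C=3, D=4, E=4)
step 4: fire t1:  (A=10, B=6, C=3, D=4, E=4) → (A=10, B=7, C=3, D=1, E=4)

YES — reachable via ⟨t0, t0, t0, t1⟩ (4 firings)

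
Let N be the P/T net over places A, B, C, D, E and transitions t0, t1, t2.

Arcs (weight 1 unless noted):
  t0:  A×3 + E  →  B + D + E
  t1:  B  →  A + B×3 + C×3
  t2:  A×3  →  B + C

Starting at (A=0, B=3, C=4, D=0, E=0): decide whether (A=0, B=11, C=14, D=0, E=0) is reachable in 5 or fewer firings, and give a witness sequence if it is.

NO — not reachable within 5 firings

depth 0: 1 marking
depth 1: 2 markings reached so far
depth 2: 3 markings reached so far
depth 3: 4 markings reached so far
depth 4: 6 markings reached so far
depth 5: 8 markings reached so far
target is not among the 8 markings reachable within 5 steps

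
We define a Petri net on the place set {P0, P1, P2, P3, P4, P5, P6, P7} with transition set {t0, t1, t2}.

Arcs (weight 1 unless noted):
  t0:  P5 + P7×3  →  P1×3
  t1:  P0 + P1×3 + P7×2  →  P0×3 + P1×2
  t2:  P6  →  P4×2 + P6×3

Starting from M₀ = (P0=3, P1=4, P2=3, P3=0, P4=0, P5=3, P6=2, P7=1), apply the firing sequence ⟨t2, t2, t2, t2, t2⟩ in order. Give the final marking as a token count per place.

step 1: fire t2:  (P0=3, P1=4, P2=3, P3=0, P4=0, P5=3, P6=2, P7=1) → (P0=3, P1=4, P2=3, P3=0, P4=2, P5=3, P6=4, P7=1)
step 2: fire t2:  (P0=3, P1=4, P2=3, P3=0, P4=2, P5=3, P6=4, P7=1) → (P0=3, P1=4, P2=3, P3=0, P4=4, P5=3, P6=6, P7=1)
step 3: fire t2:  (P0=3, P1=4, P2=3, P3=0, P4=4, P5=3, P6=6, P7=1) → (P0=3, P1=4, P2=3, P3=0, P4=6, P5=3, P6=8, P7=1)
step 4: fire t2:  (P0=3, P1=4, P2=3, P3=0, P4=6, P5=3, P6=8, P7=1) → (P0=3, P1=4, P2=3, P3=0, P4=8, P5=3, P6=10, P7=1)
step 5: fire t2:  (P0=3, P1=4, P2=3, P3=0, P4=8, P5=3, P6=10, P7=1) → (P0=3, P1=4, P2=3, P3=0, P4=10, P5=3, P6=12, P7=1)

(P0=3, P1=4, P2=3, P3=0, P4=10, P5=3, P6=12, P7=1)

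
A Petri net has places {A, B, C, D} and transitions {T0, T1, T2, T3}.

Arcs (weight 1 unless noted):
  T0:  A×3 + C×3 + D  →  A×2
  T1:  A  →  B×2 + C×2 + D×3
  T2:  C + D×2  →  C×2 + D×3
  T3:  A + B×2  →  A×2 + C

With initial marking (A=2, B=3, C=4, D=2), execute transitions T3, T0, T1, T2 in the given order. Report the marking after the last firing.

(A=1, B=3, C=5, D=5)

step 1: fire T3:  (A=2, B=3, C=4, D=2) → (A=3, B=1, C=5, D=2)
step 2: fire T0:  (A=3, B=1, C=5, D=2) → (A=2, B=1, C=2, D=1)
step 3: fire T1:  (A=2, B=1, C=2, D=1) → (A=1, B=3, C=4, D=4)
step 4: fire T2:  (A=1, B=3, C=4, D=4) → (A=1, B=3, C=5, D=5)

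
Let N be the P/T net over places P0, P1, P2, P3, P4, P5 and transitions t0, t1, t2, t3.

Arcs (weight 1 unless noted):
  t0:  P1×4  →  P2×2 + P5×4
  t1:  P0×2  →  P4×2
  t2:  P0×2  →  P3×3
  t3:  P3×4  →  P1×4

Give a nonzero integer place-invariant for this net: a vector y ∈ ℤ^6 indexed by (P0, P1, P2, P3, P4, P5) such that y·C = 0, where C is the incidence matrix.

y = (P0:3, P1:2, P2:4, P3:2, P4:3, P5:0)

Incidence matrix C (rows=places, cols=transitions):
       t0   t1   t2   t3
   P0   0   -2   -2    0
   P1  -4    0    0    4
   P2   2    0    0    0
   P3   0    0    3   -4
   P4   0    2    0    0
   P5   4    0    0    0

Candidate y = [3, 2, 4, 2, 3, 0]; check y·C column-wise:
  col t0: 3·0 + 2·-4 + 4·2 + 2·0 + 3·0 + 0·4 = 0
  col t1: 3·-2 + 2·0 + 4·0 + 2·0 + 3·2 = 0
  col t2: 3·-2 + 2·0 + 4·0 + 2·3 + 3·0 = 0
  col t3: 3·0 + 2·4 + 4·0 + 2·-4 + 3·0 = 0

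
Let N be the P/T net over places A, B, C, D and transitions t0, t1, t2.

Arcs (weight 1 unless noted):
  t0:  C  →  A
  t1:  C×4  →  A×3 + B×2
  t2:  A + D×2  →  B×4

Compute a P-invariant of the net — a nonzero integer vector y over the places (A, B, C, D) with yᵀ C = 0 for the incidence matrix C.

y = (A:2, B:1, C:2, D:1)

Incidence matrix C (rows=places, cols=transitions):
       t0   t1   t2
    A   1    3   -1
    B   0    2    4
    C  -1   -4    0
    D   0    0   -2

Candidate y = [2, 1, 2, 1]; check y·C column-wise:
  col t0: 2·1 + 1·0 + 2·-1 + 1·0 = 0
  col t1: 2·3 + 1·2 + 2·-4 + 1·0 = 0
  col t2: 2·-1 + 1·4 + 2·0 + 1·-2 = 0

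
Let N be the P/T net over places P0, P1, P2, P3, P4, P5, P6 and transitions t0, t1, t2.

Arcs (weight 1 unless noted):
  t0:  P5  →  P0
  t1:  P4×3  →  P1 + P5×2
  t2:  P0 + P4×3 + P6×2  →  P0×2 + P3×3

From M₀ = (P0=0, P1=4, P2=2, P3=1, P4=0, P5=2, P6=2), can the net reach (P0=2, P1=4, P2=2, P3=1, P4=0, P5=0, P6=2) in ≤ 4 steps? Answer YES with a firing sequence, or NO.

step 1: fire t0:  (P0=0, P1=4, P2=2, P3=1, P4=0, P5=2, P6=2) → (P0=1, P1=4, P2=2, P3=1, P4=0, P5=1, P6=2)
step 2: fire t0:  (P0=1, P1=4, P2=2, P3=1, P4=0, P5=1, P6=2) → (P0=2, P1=4, P2=2, P3=1, P4=0, P5=0, P6=2)

YES — reachable via ⟨t0, t0⟩ (2 firings)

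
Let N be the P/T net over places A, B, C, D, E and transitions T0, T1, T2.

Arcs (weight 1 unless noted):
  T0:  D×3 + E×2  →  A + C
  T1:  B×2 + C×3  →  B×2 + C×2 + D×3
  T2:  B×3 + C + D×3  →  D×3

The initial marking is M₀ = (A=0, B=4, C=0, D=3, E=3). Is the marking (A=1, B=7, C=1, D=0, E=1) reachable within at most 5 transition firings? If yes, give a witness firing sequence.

NO — not reachable within 5 firings

depth 0: 1 marking
depth 1: 2 markings reached so far
depth 2: 2 markings reached so far
(frontier empty at depth 2; search complete)
target is not among the 2 markings reachable within 5 steps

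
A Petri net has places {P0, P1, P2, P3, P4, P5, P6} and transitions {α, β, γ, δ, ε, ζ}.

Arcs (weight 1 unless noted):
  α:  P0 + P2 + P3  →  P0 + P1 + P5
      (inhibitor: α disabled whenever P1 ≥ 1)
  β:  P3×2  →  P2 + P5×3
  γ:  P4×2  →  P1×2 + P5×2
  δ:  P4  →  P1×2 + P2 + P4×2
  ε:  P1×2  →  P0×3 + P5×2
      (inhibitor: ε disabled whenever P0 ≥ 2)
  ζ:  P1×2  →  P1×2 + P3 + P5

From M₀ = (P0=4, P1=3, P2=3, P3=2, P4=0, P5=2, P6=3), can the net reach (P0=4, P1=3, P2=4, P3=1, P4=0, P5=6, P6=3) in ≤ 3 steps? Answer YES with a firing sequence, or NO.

YES — reachable via ⟨β, ζ⟩ (2 firings)

step 1: fire β:  (P0=4, P1=3, P2=3, P3=2, P4=0, P5=2, P6=3) → (P0=4, P1=3, P2=4, P3=0, P4=0, P5=5, P6=3)
step 2: fire ζ:  (P0=4, P1=3, P2=4, P3=0, P4=0, P5=5, P6=3) → (P0=4, P1=3, P2=4, P3=1, P4=0, P5=6, P6=3)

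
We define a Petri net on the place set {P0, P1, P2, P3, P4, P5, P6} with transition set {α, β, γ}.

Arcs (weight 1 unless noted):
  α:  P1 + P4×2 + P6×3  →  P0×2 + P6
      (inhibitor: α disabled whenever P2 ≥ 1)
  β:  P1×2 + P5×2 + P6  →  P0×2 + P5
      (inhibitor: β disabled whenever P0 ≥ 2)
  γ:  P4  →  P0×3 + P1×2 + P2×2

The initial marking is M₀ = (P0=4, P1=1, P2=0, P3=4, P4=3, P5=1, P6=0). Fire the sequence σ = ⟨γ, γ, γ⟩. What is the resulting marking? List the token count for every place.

step 1: fire γ:  (P0=4, P1=1, P2=0, P3=4, P4=3, P5=1, P6=0) → (P0=7, P1=3, P2=2, P3=4, P4=2, P5=1, P6=0)
step 2: fire γ:  (P0=7, P1=3, P2=2, P3=4, P4=2, P5=1, P6=0) → (P0=10, P1=5, P2=4, P3=4, P4=1, P5=1, P6=0)
step 3: fire γ:  (P0=10, P1=5, P2=4, P3=4, P4=1, P5=1, P6=0) → (P0=13, P1=7, P2=6, P3=4, P4=0, P5=1, P6=0)

(P0=13, P1=7, P2=6, P3=4, P4=0, P5=1, P6=0)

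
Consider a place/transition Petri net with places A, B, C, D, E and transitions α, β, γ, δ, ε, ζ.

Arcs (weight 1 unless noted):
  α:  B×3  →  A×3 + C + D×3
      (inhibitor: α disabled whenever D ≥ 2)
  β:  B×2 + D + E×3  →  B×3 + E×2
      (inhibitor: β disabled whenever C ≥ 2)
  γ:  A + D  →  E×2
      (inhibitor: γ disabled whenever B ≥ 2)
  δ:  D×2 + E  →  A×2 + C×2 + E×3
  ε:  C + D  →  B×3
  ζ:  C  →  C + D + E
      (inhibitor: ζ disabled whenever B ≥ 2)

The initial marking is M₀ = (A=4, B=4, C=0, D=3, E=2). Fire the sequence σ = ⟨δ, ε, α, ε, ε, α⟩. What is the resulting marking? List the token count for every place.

step 1: fire δ:  (A=4, B=4, C=0, D=3, E=2) → (A=6, B=4, C=2, D=1, E=4)
step 2: fire ε:  (A=6, B=4, C=2, D=1, E=4) → (A=6, B=7, C=1, D=0, E=4)
step 3: fire α:  (A=6, B=7, C=1, D=0, E=4) → (A=9, B=4, C=2, D=3, E=4)
step 4: fire ε:  (A=9, B=4, C=2, D=3, E=4) → (A=9, B=7, C=1, D=2, E=4)
step 5: fire ε:  (A=9, B=7, C=1, D=2, E=4) → (A=9, B=10, C=0, D=1, E=4)
step 6: fire α:  (A=9, B=10, C=0, D=1, E=4) → (A=12, B=7, C=1, D=4, E=4)

(A=12, B=7, C=1, D=4, E=4)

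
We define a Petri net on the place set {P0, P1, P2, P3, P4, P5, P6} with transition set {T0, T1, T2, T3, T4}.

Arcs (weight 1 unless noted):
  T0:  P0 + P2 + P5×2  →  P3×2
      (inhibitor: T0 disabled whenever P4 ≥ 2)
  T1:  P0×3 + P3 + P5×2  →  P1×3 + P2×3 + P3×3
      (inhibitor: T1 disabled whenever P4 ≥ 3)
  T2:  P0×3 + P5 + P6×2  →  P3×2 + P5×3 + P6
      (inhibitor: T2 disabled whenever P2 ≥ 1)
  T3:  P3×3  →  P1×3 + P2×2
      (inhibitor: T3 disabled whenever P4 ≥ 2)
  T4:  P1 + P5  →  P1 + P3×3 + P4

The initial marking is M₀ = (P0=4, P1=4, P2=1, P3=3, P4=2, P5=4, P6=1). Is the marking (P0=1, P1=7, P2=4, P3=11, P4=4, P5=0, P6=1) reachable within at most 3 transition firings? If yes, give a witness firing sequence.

step 1: fire T1:  (P0=4, P1=4, P2=1, P3=3, P4=2, P5=4, P6=1) → (P0=1, P1=7, P2=4, P3=5, P4=2, P5=2, P6=1)
step 2: fire T4:  (P0=1, P1=7, P2=4, P3=5, P4=2, P5=2, P6=1) → (P0=1, P1=7, P2=4, P3=8, P4=3, P5=1, P6=1)
step 3: fire T4:  (P0=1, P1=7, P2=4, P3=8, P4=3, P5=1, P6=1) → (P0=1, P1=7, P2=4, P3=11, P4=4, P5=0, P6=1)

YES — reachable via ⟨T1, T4, T4⟩ (3 firings)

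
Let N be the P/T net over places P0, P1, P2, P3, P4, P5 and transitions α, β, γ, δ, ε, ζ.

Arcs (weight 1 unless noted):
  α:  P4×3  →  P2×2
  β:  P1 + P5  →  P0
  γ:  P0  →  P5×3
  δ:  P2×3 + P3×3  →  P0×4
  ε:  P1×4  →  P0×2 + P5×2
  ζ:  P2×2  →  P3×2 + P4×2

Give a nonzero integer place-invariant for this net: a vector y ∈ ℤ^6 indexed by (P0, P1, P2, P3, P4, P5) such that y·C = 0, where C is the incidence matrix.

Incidence matrix C (rows=places, cols=transitions):
        α    β    γ    δ    ε    ζ
   P0   0    1   -1    4    2    0
   P1   0   -1    0    0   -4    0
   P2   2    0    0   -3    0   -2
   P3   0    0    0   -3    0    2
   P4  -3    0    0    0    0    2
   P5   0   -1    3    0    2    0

Candidate y = [3, 2, 3, 1, 2, 1]; check y·C column-wise:
  col α: 3·0 + 2·0 + 3·2 + 1·0 + 2·-3 + 1·0 = 0
  col β: 3·1 + 2·-1 + 3·0 + 1·0 + 2·0 + 1·-1 = 0
  col γ: 3·-1 + 2·0 + 3·0 + 1·0 + 2·0 + 1·3 = 0
  col δ: 3·4 + 2·0 + 3·-3 + 1·-3 + 2·0 + 1·0 = 0
  col ε: 3·2 + 2·-4 + 3·0 + 1·0 + 2·0 + 1·2 = 0
  col ζ: 3·0 + 2·0 + 3·-2 + 1·2 + 2·2 + 1·0 = 0

y = (P0:3, P1:2, P2:3, P3:1, P4:2, P5:1)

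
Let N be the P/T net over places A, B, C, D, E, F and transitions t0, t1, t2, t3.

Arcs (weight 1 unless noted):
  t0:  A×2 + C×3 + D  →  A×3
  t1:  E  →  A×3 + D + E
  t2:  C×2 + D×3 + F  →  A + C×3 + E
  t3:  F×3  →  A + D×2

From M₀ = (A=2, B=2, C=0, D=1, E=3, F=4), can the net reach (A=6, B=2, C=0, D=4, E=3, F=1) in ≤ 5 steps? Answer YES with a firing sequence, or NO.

YES — reachable via ⟨t1, t3⟩ (2 firings)

step 1: fire t1:  (A=2, B=2, C=0, D=1, E=3, F=4) → (A=5, B=2, C=0, D=2, E=3, F=4)
step 2: fire t3:  (A=5, B=2, C=0, D=2, E=3, F=4) → (A=6, B=2, C=0, D=4, E=3, F=1)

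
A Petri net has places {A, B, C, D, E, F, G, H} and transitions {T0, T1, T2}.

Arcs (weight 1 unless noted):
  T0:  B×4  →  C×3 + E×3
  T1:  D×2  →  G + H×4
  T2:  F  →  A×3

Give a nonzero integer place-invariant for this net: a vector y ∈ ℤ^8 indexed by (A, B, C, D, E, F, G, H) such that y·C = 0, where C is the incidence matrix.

Incidence matrix C (rows=places, cols=transitions):
       T0   T1   T2
    A   0    0    3
    B  -4    0    0
    C   3    0    0
    D   0   -2    0
    E   3    0    0
    F   0    0   -1
    G   0    1    0
    H   0    4    0

Candidate y = [0, 3, 4, 0, 0, 0, 0, 0]; check y·C column-wise:
  col T0: 3·-4 + 4·3 + 0·3 = 0
  col T1: 3·0 + 4·0 + 0·-2 + 0·1 + 0·4 = 0
  col T2: 0·3 + 3·0 + 4·0 + 0·-1 = 0

y = (A:0, B:3, C:4, D:0, E:0, F:0, G:0, H:0)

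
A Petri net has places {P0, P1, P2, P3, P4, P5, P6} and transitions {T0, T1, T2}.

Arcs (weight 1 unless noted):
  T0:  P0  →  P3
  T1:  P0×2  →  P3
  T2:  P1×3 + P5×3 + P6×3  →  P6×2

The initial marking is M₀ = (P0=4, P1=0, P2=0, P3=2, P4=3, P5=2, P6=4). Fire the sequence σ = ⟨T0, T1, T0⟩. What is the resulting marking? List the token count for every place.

step 1: fire T0:  (P0=4, P1=0, P2=0, P3=2, P4=3, P5=2, P6=4) → (P0=3, P1=0, P2=0, P3=3, P4=3, P5=2, P6=4)
step 2: fire T1:  (P0=3, P1=0, P2=0, P3=3, P4=3, P5=2, P6=4) → (P0=1, P1=0, P2=0, P3=4, P4=3, P5=2, P6=4)
step 3: fire T0:  (P0=1, P1=0, P2=0, P3=4, P4=3, P5=2, P6=4) → (P0=0, P1=0, P2=0, P3=5, P4=3, P5=2, P6=4)

(P0=0, P1=0, P2=0, P3=5, P4=3, P5=2, P6=4)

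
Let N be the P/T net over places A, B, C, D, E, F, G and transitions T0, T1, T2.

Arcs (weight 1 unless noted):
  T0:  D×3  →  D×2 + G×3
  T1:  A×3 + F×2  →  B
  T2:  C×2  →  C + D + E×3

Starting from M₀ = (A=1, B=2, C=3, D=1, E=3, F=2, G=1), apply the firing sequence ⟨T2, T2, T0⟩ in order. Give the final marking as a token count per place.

step 1: fire T2:  (A=1, B=2, C=3, D=1, E=3, F=2, G=1) → (A=1, B=2, C=2, D=2, E=6, F=2, G=1)
step 2: fire T2:  (A=1, B=2, C=2, D=2, E=6, F=2, G=1) → (A=1, B=2, C=1, D=3, E=9, F=2, G=1)
step 3: fire T0:  (A=1, B=2, C=1, D=3, E=9, F=2, G=1) → (A=1, B=2, C=1, D=2, E=9, F=2, G=4)

(A=1, B=2, C=1, D=2, E=9, F=2, G=4)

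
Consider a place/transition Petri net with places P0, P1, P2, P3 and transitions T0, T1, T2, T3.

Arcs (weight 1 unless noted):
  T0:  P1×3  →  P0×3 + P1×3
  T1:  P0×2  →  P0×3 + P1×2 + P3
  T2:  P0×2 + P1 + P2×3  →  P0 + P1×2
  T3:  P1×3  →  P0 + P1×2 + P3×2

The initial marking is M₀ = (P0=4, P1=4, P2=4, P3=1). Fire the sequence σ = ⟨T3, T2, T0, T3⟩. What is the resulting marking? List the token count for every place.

(P0=8, P1=3, P2=1, P3=5)

step 1: fire T3:  (P0=4, P1=4, P2=4, P3=1) → (P0=5, P1=3, P2=4, P3=3)
step 2: fire T2:  (P0=5, P1=3, P2=4, P3=3) → (P0=4, P1=4, P2=1, P3=3)
step 3: fire T0:  (P0=4, P1=4, P2=1, P3=3) → (P0=7, P1=4, P2=1, P3=3)
step 4: fire T3:  (P0=7, P1=4, P2=1, P3=3) → (P0=8, P1=3, P2=1, P3=5)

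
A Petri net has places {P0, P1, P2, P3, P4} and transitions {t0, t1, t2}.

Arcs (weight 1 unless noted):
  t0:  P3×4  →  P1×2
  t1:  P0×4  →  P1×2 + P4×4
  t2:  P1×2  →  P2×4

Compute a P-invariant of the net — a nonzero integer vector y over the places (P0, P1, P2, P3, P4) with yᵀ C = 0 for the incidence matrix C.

y = (P0:1, P1:2, P2:1, P3:1, P4:0)

Incidence matrix C (rows=places, cols=transitions):
       t0   t1   t2
   P0   0   -4    0
   P1   2    2   -2
   P2   0    0    4
   P3  -4    0    0
   P4   0    4    0

Candidate y = [1, 2, 1, 1, 0]; check y·C column-wise:
  col t0: 1·0 + 2·2 + 1·0 + 1·-4 = 0
  col t1: 1·-4 + 2·2 + 1·0 + 1·0 + 0·4 = 0
  col t2: 1·0 + 2·-2 + 1·4 + 1·0 = 0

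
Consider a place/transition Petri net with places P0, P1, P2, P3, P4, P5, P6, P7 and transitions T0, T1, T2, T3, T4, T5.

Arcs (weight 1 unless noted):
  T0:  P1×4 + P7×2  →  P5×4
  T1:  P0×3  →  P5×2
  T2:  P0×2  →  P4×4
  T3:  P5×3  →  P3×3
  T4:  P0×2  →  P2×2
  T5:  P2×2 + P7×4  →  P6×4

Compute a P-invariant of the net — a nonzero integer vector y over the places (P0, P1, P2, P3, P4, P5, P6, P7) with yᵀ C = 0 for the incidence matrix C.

y = (P0:2, P1:3, P2:2, P3:3, P4:1, P5:3, P6:1, P7:0)

Incidence matrix C (rows=places, cols=transitions):
       T0   T1   T2   T3   T4   T5
   P0   0   -3   -2    0   -2    0
   P1  -4    0    0    0    0    0
   P2   0    0    0    0    2   -2
   P3   0    0    0    3    0    0
   P4   0    0    4    0    0    0
   P5   4    2    0   -3    0    0
   P6   0    0    0    0    0    4
   P7  -2    0    0    0    0   -4

Candidate y = [2, 3, 2, 3, 1, 3, 1, 0]; check y·C column-wise:
  col T0: 2·0 + 3·-4 + 2·0 + 3·0 + 1·0 + 3·4 + 1·0 + 0·-2 = 0
  col T1: 2·-3 + 3·0 + 2·0 + 3·0 + 1·0 + 3·2 + 1·0 = 0
  col T2: 2·-2 + 3·0 + 2·0 + 3·0 + 1·4 + 3·0 + 1·0 = 0
  col T3: 2·0 + 3·0 + 2·0 + 3·3 + 1·0 + 3·-3 + 1·0 = 0
  col T4: 2·-2 + 3·0 + 2·2 + 3·0 + 1·0 + 3·0 + 1·0 = 0
  col T5: 2·0 + 3·0 + 2·-2 + 3·0 + 1·0 + 3·0 + 1·4 + 0·-4 = 0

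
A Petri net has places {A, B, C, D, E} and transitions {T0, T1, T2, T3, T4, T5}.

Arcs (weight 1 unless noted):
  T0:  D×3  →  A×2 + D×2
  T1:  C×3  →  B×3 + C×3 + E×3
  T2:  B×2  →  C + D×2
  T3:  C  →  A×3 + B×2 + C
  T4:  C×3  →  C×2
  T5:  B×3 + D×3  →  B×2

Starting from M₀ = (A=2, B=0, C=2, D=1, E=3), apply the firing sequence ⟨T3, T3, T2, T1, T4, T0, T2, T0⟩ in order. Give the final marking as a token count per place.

step 1: fire T3:  (A=2, B=0, C=2, D=1, E=3) → (A=5, B=2, C=2, D=1, E=3)
step 2: fire T3:  (A=5, B=2, C=2, D=1, E=3) → (A=8, B=4, C=2, D=1, E=3)
step 3: fire T2:  (A=8, B=4, C=2, D=1, E=3) → (A=8, B=2, C=3, D=3, E=3)
step 4: fire T1:  (A=8, B=2, C=3, D=3, E=3) → (A=8, B=5, C=3, D=3, E=6)
step 5: fire T4:  (A=8, B=5, C=3, D=3, E=6) → (A=8, B=5, C=2, D=3, E=6)
step 6: fire T0:  (A=8, B=5, C=2, D=3, E=6) → (A=10, B=5, C=2, D=2, E=6)
step 7: fire T2:  (A=10, B=5, C=2, D=2, E=6) → (A=10, B=3, C=3, D=4, E=6)
step 8: fire T0:  (A=10, B=3, C=3, D=4, E=6) → (A=12, B=3, C=3, D=3, E=6)

(A=12, B=3, C=3, D=3, E=6)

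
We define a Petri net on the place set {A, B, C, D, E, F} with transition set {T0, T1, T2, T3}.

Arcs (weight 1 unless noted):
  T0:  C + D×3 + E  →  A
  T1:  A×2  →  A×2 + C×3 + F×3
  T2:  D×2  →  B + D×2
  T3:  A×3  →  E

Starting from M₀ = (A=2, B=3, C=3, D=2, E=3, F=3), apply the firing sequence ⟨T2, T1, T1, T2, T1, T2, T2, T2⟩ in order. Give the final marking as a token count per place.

step 1: fire T2:  (A=2, B=3, C=3, D=2, E=3, F=3) → (A=2, B=4, C=3, D=2, E=3, F=3)
step 2: fire T1:  (A=2, B=4, C=3, D=2, E=3, F=3) → (A=2, B=4, C=6, D=2, E=3, F=6)
step 3: fire T1:  (A=2, B=4, C=6, D=2, E=3, F=6) → (A=2, B=4, C=9, D=2, E=3, F=9)
step 4: fire T2:  (A=2, B=4, C=9, D=2, E=3, F=9) → (A=2, B=5, C=9, D=2, E=3, F=9)
step 5: fire T1:  (A=2, B=5, C=9, D=2, E=3, F=9) → (A=2, B=5, C=12, D=2, E=3, F=12)
step 6: fire T2:  (A=2, B=5, C=12, D=2, E=3, F=12) → (A=2, B=6, C=12, D=2, E=3, F=12)
step 7: fire T2:  (A=2, B=6, C=12, D=2, E=3, F=12) → (A=2, B=7, C=12, D=2, E=3, F=12)
step 8: fire T2:  (A=2, B=7, C=12, D=2, E=3, F=12) → (A=2, B=8, C=12, D=2, E=3, F=12)

(A=2, B=8, C=12, D=2, E=3, F=12)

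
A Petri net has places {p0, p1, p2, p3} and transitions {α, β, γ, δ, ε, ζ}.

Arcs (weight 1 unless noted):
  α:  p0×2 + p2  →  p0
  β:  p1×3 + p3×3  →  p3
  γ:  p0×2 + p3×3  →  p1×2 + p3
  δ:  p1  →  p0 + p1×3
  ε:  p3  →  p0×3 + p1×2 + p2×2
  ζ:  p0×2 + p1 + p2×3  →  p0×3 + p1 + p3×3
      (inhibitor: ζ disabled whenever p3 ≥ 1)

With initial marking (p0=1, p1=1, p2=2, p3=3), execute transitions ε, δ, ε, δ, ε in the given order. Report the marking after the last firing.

step 1: fire ε:  (p0=1, p1=1, p2=2, p3=3) → (p0=4, p1=3, p2=4, p3=2)
step 2: fire δ:  (p0=4, p1=3, p2=4, p3=2) → (p0=5, p1=5, p2=4, p3=2)
step 3: fire ε:  (p0=5, p1=5, p2=4, p3=2) → (p0=8, p1=7, p2=6, p3=1)
step 4: fire δ:  (p0=8, p1=7, p2=6, p3=1) → (p0=9, p1=9, p2=6, p3=1)
step 5: fire ε:  (p0=9, p1=9, p2=6, p3=1) → (p0=12, p1=11, p2=8, p3=0)

(p0=12, p1=11, p2=8, p3=0)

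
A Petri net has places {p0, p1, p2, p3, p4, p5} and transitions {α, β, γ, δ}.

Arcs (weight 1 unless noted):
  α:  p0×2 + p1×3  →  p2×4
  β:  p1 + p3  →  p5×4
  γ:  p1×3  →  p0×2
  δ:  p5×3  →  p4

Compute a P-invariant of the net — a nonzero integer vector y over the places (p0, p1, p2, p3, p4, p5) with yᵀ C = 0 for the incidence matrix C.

y = (p0:3, p1:2, p2:3, p3:-2, p4:0, p5:0)

Incidence matrix C (rows=places, cols=transitions):
        α    β    γ    δ
   p0  -2    0    2    0
   p1  -3   -1   -3    0
   p2   4    0    0    0
   p3   0   -1    0    0
   p4   0    0    0    1
   p5   0    4    0   -3

Candidate y = [3, 2, 3, -2, 0, 0]; check y·C column-wise:
  col α: 3·-2 + 2·-3 + 3·4 + -2·0 = 0
  col β: 3·0 + 2·-1 + 3·0 + -2·-1 + 0·4 = 0
  col γ: 3·2 + 2·-3 + 3·0 + -2·0 = 0
  col δ: 3·0 + 2·0 + 3·0 + -2·0 + 0·1 + 0·-3 = 0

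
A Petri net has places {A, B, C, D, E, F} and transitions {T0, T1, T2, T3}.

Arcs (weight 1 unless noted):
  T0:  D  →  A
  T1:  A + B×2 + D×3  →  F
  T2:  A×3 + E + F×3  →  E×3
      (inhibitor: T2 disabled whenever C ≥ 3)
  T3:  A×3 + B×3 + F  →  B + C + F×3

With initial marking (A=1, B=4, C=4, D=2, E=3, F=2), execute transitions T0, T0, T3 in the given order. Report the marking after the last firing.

step 1: fire T0:  (A=1, B=4, C=4, D=2, E=3, F=2) → (A=2, B=4, C=4, D=1, E=3, F=2)
step 2: fire T0:  (A=2, B=4, C=4, D=1, E=3, F=2) → (A=3, B=4, C=4, D=0, E=3, F=2)
step 3: fire T3:  (A=3, B=4, C=4, D=0, E=3, F=2) → (A=0, B=2, C=5, D=0, E=3, F=4)

(A=0, B=2, C=5, D=0, E=3, F=4)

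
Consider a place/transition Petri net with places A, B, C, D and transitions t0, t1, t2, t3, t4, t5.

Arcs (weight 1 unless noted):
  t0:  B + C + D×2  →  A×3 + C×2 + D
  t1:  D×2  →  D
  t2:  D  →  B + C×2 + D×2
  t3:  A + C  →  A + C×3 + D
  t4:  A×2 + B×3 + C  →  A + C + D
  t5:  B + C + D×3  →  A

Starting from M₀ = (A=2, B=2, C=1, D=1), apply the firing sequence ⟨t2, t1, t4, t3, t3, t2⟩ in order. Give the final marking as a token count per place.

step 1: fire t2:  (A=2, B=2, C=1, D=1) → (A=2, B=3, C=3, D=2)
step 2: fire t1:  (A=2, B=3, C=3, D=2) → (A=2, B=3, C=3, D=1)
step 3: fire t4:  (A=2, B=3, C=3, D=1) → (A=1, B=0, C=3, D=2)
step 4: fire t3:  (A=1, B=0, C=3, D=2) → (A=1, B=0, C=5, D=3)
step 5: fire t3:  (A=1, B=0, C=5, D=3) → (A=1, B=0, C=7, D=4)
step 6: fire t2:  (A=1, B=0, C=7, D=4) → (A=1, B=1, C=9, D=5)

(A=1, B=1, C=9, D=5)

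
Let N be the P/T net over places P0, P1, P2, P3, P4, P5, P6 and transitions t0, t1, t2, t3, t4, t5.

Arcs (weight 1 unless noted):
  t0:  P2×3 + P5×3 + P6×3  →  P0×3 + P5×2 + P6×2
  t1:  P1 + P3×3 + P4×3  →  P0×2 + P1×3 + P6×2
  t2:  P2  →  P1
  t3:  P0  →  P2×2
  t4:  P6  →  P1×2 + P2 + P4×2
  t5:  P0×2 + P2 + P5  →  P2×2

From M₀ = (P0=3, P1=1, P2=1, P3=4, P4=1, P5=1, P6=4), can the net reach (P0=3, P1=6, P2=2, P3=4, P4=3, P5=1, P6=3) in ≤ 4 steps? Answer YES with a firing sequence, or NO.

NO — not reachable within 4 firings

depth 0: 1 marking
depth 1: 5 markings reached so far
depth 2: 14 markings reached so far
depth 3: 32 markings reached so far
depth 4: 59 markings reached so far
target is not among the 59 markings reachable within 4 steps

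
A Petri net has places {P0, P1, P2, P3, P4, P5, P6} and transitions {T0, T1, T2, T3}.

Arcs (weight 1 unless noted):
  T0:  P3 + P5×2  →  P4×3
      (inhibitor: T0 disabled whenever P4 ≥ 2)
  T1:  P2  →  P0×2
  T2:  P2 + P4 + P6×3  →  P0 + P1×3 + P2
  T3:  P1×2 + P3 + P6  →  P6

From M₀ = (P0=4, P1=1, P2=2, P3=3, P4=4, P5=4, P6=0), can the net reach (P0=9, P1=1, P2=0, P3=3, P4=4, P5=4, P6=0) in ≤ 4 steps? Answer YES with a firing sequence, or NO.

depth 0: 1 marking
depth 1: 2 markings reached so far
depth 2: 3 markings reached so far
depth 3: 3 markings reached so far
(frontier empty at depth 3; search complete)
target is not among the 3 markings reachable within 4 steps

NO — not reachable within 4 firings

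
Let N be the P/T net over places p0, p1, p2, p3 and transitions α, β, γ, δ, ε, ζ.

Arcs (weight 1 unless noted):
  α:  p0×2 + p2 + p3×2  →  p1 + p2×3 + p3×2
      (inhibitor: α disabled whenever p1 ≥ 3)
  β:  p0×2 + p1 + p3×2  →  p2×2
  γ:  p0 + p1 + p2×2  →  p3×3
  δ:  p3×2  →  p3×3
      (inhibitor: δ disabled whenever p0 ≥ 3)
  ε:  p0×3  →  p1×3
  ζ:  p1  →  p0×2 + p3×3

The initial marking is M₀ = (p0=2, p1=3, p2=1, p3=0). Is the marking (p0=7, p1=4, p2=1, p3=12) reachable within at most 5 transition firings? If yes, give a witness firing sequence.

NO — not reachable within 5 firings

depth 0: 1 marking
depth 1: 2 markings reached so far
depth 2: 6 markings reached so far
depth 3: 15 markings reached so far
depth 4: 30 markings reached so far
depth 5: 59 markings reached so far
target is not among the 59 markings reachable within 5 steps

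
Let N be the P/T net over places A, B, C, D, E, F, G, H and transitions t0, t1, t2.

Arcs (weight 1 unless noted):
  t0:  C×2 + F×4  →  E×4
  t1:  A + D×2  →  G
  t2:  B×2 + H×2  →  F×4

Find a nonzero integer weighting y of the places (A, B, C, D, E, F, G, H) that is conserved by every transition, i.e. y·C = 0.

Incidence matrix C (rows=places, cols=transitions):
       t0   t1   t2
    A   0   -1    0
    B   0    0   -2
    C  -2    0    0
    D   0   -2    0
    E   4    0    0
    F  -4    0    4
    G   0    1    0
    H   0    0   -2

Candidate y = [2, 0, 0, -1, 0, 0, 0, 0]; check y·C column-wise:
  col t0: 2·0 + 0·-2 + -1·0 + 0·4 + 0·-4 = 0
  col t1: 2·-1 + -1·-2 + 0·1 = 0
  col t2: 2·0 + 0·-2 + -1·0 + 0·4 + 0·-2 = 0

y = (A:2, B:0, C:0, D:-1, E:0, F:0, G:0, H:0)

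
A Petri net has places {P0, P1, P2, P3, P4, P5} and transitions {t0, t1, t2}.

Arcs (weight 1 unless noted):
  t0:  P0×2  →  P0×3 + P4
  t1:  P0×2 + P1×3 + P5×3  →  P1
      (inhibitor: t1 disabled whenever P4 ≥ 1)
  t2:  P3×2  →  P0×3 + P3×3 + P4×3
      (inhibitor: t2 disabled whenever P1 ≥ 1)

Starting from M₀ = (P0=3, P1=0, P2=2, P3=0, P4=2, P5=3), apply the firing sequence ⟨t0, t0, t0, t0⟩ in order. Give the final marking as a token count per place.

(P0=7, P1=0, P2=2, P3=0, P4=6, P5=3)

step 1: fire t0:  (P0=3, P1=0, P2=2, P3=0, P4=2, P5=3) → (P0=4, P1=0, P2=2, P3=0, P4=3, P5=3)
step 2: fire t0:  (P0=4, P1=0, P2=2, P3=0, P4=3, P5=3) → (P0=5, P1=0, P2=2, P3=0, P4=4, P5=3)
step 3: fire t0:  (P0=5, P1=0, P2=2, P3=0, P4=4, P5=3) → (P0=6, P1=0, P2=2, P3=0, P4=5, P5=3)
step 4: fire t0:  (P0=6, P1=0, P2=2, P3=0, P4=5, P5=3) → (P0=7, P1=0, P2=2, P3=0, P4=6, P5=3)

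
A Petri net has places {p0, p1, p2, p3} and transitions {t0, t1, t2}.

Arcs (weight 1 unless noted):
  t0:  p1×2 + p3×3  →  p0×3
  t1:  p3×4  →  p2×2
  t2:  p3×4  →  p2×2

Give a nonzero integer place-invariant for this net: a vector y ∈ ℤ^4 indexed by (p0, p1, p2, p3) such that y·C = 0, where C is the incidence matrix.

Incidence matrix C (rows=places, cols=transitions):
       t0   t1   t2
   p0   3    0    0
   p1  -2    0    0
   p2   0    2    2
   p3  -3   -4   -4

Candidate y = [2, 3, 0, 0]; check y·C column-wise:
  col t0: 2·3 + 3·-2 + 0·-3 = 0
  col t1: 2·0 + 3·0 + 0·2 + 0·-4 = 0
  col t2: 2·0 + 3·0 + 0·2 + 0·-4 = 0

y = (p0:2, p1:3, p2:0, p3:0)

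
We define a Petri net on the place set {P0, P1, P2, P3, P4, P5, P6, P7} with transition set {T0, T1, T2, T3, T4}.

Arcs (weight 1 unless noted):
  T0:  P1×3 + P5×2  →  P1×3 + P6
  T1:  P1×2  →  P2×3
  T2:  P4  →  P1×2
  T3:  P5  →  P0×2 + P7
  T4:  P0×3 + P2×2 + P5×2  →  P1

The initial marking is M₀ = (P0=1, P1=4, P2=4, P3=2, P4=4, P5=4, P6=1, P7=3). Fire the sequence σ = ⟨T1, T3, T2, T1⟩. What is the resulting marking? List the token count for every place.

(P0=3, P1=2, P2=10, P3=2, P4=3, P5=3, P6=1, P7=4)

step 1: fire T1:  (P0=1, P1=4, P2=4, P3=2, P4=4, P5=4, P6=1, P7=3) → (P0=1, P1=2, P2=7, P3=2, P4=4, P5=4, P6=1, P7=3)
step 2: fire T3:  (P0=1, P1=2, P2=7, P3=2, P4=4, P5=4, P6=1, P7=3) → (P0=3, P1=2, P2=7, P3=2, P4=4, P5=3, P6=1, P7=4)
step 3: fire T2:  (P0=3, P1=2, P2=7, P3=2, P4=4, P5=3, P6=1, P7=4) → (P0=3, P1=4, P2=7, P3=2, P4=3, P5=3, P6=1, P7=4)
step 4: fire T1:  (P0=3, P1=4, P2=7, P3=2, P4=3, P5=3, P6=1, P7=4) → (P0=3, P1=2, P2=10, P3=2, P4=3, P5=3, P6=1, P7=4)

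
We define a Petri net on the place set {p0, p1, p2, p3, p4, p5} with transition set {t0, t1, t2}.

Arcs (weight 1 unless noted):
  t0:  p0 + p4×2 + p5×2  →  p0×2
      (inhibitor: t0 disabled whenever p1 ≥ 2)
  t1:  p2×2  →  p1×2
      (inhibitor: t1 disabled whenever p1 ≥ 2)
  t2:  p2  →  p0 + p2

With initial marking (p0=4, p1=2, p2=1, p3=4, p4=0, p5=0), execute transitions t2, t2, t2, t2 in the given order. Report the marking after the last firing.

step 1: fire t2:  (p0=4, p1=2, p2=1, p3=4, p4=0, p5=0) → (p0=5, p1=2, p2=1, p3=4, p4=0, p5=0)
step 2: fire t2:  (p0=5, p1=2, p2=1, p3=4, p4=0, p5=0) → (p0=6, p1=2, p2=1, p3=4, p4=0, p5=0)
step 3: fire t2:  (p0=6, p1=2, p2=1, p3=4, p4=0, p5=0) → (p0=7, p1=2, p2=1, p3=4, p4=0, p5=0)
step 4: fire t2:  (p0=7, p1=2, p2=1, p3=4, p4=0, p5=0) → (p0=8, p1=2, p2=1, p3=4, p4=0, p5=0)

(p0=8, p1=2, p2=1, p3=4, p4=0, p5=0)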